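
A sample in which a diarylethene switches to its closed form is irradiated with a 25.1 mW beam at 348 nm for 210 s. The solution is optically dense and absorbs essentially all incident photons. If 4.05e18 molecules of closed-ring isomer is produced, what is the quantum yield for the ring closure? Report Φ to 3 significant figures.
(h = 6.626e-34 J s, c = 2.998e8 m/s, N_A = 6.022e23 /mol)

Product: 4.05e18 / 6.022e23 = 6.725e-6 mol.
Photon energy at 348 nm: hc/λ = (6.626e-34)(2.998e8)/(348e-9) = 5.708e-19 J.
Energy delivered: (25.1 mW)(210 s) = 5.271 J.
Photons incident: 5.271 / 5.708e-19 = 9.234e18, i.e. 9.234e18/6.022e23 = 1.533e-5 mol.
Φ = 6.725e-6 mol / 1.533e-5 mol photons = 0.439.

Φ = 0.439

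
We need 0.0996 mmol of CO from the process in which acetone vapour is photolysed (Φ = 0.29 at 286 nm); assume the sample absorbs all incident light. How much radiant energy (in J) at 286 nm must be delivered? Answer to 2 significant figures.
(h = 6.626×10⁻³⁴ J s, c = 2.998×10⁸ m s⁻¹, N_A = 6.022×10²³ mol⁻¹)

Product: 0.0996 mmol = 9.96×10⁻⁵ mol.
Photons that must be absorbed: 9.96×10⁻⁵ / 0.29 = 3.434×10⁻⁴ mol.
Photon energy: hc/λ = 6.946×10⁻¹⁹ J; per mole, 4.183×10⁵ J mol⁻¹.
Energy required: 3.434×10⁻⁴ × 4.183×10⁵ = 140 J.

140 J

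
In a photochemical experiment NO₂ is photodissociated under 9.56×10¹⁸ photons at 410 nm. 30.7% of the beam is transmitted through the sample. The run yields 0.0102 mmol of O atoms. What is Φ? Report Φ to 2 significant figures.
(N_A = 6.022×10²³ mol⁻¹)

Product: 0.0102 mmol = 1.02×10⁻⁵ mol.
Moles of photons: 9.56×10¹⁸ / 6.022×10²³ = 1.588×10⁻⁵ mol.
Fraction absorbed: 1 − 30.7/100 = 0.6930.
Photons absorbed: 0.6930 × 1.588×10⁻⁵ = 1.100×10⁻⁵ mol.
Φ = 1.02×10⁻⁵ mol / 1.100×10⁻⁵ mol photons = 0.93.

Φ = 0.93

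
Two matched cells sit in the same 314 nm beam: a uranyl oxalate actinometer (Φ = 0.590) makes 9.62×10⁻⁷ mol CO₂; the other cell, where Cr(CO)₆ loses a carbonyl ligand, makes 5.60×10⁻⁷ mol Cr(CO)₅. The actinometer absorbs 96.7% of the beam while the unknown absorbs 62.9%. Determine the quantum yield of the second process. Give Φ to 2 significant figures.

Photons absorbed by the actinometer: 9.62×10⁻⁷ / 0.590 = 1.631×10⁻⁶ mol.
Incident flux: 1.631×10⁻⁶ / 0.967 = 1.687×10⁻⁶ einstein.
Absorbed by unknown: 0.629 × 1.687×10⁻⁶ = 1.061×10⁻⁶ mol.
Φ(unknown) = 5.60×10⁻⁷ / 1.061×10⁻⁶ = 0.53.

Φ = 0.53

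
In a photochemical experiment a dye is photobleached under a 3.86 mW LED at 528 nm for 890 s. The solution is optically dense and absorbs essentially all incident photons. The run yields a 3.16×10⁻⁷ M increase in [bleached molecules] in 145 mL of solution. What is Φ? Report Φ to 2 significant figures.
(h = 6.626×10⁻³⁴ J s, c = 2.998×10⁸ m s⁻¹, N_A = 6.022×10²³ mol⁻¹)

Φ = 0.0030

Product: (3.16×10⁻⁷ M)(0.145 L) = 4.582×10⁻⁸ mol.
Photon energy at 528 nm: hc/λ = (6.626×10⁻³⁴)(2.998×10⁸)/(528×10⁻⁹) = 3.762×10⁻¹⁹ J.
Energy delivered: (3.86 mW)(890 s) = 3.435 J.
Photons incident: 3.435 / 3.762×10⁻¹⁹ = 9.131×10¹⁸, i.e. 9.131×10¹⁸/6.022×10²³ = 1.516×10⁻⁵ mol.
Φ = 4.582×10⁻⁸ mol / 1.516×10⁻⁵ mol photons = 0.0030.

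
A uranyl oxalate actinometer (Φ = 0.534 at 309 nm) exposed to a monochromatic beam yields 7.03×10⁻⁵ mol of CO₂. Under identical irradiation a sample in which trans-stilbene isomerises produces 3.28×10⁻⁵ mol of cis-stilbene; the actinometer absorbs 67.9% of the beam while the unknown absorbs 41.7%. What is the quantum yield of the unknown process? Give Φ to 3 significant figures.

Photons absorbed by the actinometer: 7.03×10⁻⁵ / 0.534 = 1.316×10⁻⁴ mol.
Incident flux: 1.316×10⁻⁴ / 0.679 = 1.938×10⁻⁴ einstein.
Absorbed by unknown: 0.417 × 1.938×10⁻⁴ = 8.081×10⁻⁵ mol.
Φ(unknown) = 3.28×10⁻⁵ / 8.081×10⁻⁵ = 0.406.

Φ = 0.406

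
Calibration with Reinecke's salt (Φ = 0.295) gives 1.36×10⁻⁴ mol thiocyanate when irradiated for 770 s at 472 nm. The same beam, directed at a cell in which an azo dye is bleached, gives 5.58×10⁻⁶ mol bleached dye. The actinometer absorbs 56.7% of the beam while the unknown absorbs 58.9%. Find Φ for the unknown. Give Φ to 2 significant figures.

Φ = 0.012

Photons absorbed by the actinometer: 1.36×10⁻⁴ / 0.295 = 4.610×10⁻⁴ mol.
Incident flux: 4.610×10⁻⁴ / 0.567 = 8.131×10⁻⁴ einstein.
Absorbed by unknown: 0.589 × 8.131×10⁻⁴ = 4.789×10⁻⁴ mol.
Φ(unknown) = 5.58×10⁻⁶ / 4.789×10⁻⁴ = 0.012.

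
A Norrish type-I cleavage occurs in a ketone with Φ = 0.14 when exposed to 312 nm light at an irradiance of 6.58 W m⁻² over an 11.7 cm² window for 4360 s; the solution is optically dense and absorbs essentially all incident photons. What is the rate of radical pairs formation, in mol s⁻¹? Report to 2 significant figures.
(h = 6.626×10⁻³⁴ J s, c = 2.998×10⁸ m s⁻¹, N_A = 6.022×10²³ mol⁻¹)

2.8×10⁻⁹ mol s⁻¹

Photon energy at 312 nm: hc/λ = (6.626×10⁻³⁴)(2.998×10⁸)/(312×10⁻⁹) = 6.367×10⁻¹⁹ J.
Energy delivered: (6.58 W m⁻²)(11.7×10⁻⁴ m²)(4360 s) = 33.57 J.
Photons incident: 33.57 / 6.367×10⁻¹⁹ = 5.272×10¹⁹, i.e. 5.272×10¹⁹/6.022×10²³ = 8.755×10⁻⁵ mol.
Product formed: 0.14 × 8.755×10⁻⁵ = 1.226×10⁻⁵ mol.
Rate: 1.226×10⁻⁵ / 4360 s = 2.8×10⁻⁹ mol s⁻¹.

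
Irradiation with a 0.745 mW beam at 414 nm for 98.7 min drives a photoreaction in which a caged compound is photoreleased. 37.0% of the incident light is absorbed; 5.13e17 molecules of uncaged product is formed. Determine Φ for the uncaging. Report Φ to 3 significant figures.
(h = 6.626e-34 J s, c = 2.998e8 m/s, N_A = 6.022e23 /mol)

Φ = 0.151

Product: 5.13e17 / 6.022e23 = 8.519e-7 mol.
Photon energy at 414 nm: hc/λ = (6.626e-34)(2.998e8)/(414e-9) = 4.798e-19 J.
Energy delivered: (0.745 mW)(5922 s) = 4.412 J.
Photons incident: 4.412 / 4.798e-19 = 9.195e18, i.e. 9.195e18/6.022e23 = 1.527e-5 mol.
Photons absorbed: 0.370 × 1.527e-5 = 5.650e-6 mol.
Φ = 8.519e-7 mol / 5.650e-6 mol photons = 0.151.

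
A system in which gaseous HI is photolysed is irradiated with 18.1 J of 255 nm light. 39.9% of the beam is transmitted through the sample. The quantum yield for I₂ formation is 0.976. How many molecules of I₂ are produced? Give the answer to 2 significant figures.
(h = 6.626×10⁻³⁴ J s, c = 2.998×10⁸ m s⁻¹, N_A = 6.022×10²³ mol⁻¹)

Photon energy at 255 nm: hc/λ = (6.626×10⁻³⁴)(2.998×10⁸)/(255×10⁻⁹) = 7.790×10⁻¹⁹ J.
Photons incident: 18.1 / 7.790×10⁻¹⁹ = 2.323×10¹⁹, i.e. 2.323×10¹⁹/6.022×10²³ = 3.858×10⁻⁵ mol.
Fraction absorbed: 1 − 39.9/100 = 0.6010.
Photons absorbed: 0.6010 × 3.858×10⁻⁵ = 2.319×10⁻⁵ mol.
Product: Φ × n_abs = 0.976 × 2.319×10⁻⁵ = 2.263×10⁻⁵ mol.
As a count: 2.263×10⁻⁵ × 6.022×10²³ = 1.4×10¹⁹.

1.4×10¹⁹ molecules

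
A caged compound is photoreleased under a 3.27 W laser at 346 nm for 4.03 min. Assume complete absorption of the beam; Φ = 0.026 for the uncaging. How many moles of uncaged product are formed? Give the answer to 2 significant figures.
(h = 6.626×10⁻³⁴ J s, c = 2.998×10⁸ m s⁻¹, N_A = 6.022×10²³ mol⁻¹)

5.9×10⁻⁵ mol

Photon energy at 346 nm: hc/λ = (6.626×10⁻³⁴)(2.998×10⁸)/(346×10⁻⁹) = 5.741×10⁻¹⁹ J.
Energy delivered: (3.27 W)(241.8 s) = 790.7 J.
Photons incident: 790.7 / 5.741×10⁻¹⁹ = 1.377×10²¹, i.e. 1.377×10²¹/6.022×10²³ = 0.002287 mol.
Product: Φ × n_abs = 0.026 × 0.002287 = 5.946×10⁻⁵ mol.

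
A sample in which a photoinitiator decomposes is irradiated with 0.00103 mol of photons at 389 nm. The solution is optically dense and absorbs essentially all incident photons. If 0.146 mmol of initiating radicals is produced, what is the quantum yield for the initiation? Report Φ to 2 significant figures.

Φ = 0.14

Product: 0.146 mmol = 1.46×10⁻⁴ mol.
Φ = 1.46×10⁻⁴ mol / 0.00103 mol photons = 0.14.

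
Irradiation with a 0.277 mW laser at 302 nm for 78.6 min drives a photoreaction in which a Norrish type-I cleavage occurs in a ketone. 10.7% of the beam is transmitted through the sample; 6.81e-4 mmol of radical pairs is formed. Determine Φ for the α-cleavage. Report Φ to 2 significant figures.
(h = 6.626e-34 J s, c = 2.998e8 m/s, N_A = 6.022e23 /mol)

Φ = 0.23

Product: 6.81e-4 mmol = 6.81e-7 mol.
Photon energy at 302 nm: hc/λ = (6.626e-34)(2.998e8)/(302e-9) = 6.578e-19 J.
Energy delivered: (0.277 mW)(4716 s) = 1.306 J.
Photons incident: 1.306 / 6.578e-19 = 1.985e18, i.e. 1.985e18/6.022e23 = 3.296e-6 mol.
Fraction absorbed: 1 − 10.7/100 = 0.8930.
Photons absorbed: 0.8930 × 3.296e-6 = 2.943e-6 mol.
Φ = 6.81e-7 mol / 2.943e-6 mol photons = 0.23.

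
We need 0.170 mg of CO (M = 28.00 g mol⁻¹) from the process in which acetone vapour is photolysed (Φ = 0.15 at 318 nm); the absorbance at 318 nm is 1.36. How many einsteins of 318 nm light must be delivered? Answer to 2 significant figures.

Product: 0.170 mg / 28.00 g mol⁻¹ = 6.071×10⁻⁶ mol.
Photons that must be absorbed: 6.071×10⁻⁶ / 0.15 = 4.047×10⁻⁵ mol.
Fraction absorbed: 1 − 10^(−1.36) = 0.9563.
Incident photons needed: 4.047×10⁻⁵ / 0.9563 = 4.232×10⁻⁵ mol.

4.2×10⁻⁵ einstein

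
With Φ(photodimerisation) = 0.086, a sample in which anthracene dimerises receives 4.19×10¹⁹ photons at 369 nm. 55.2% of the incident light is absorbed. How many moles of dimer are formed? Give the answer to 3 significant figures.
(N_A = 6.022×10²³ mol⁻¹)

3.30×10⁻⁶ mol

Moles of photons: 4.19×10¹⁹ / 6.022×10²³ = 6.958×10⁻⁵ mol.
Photons absorbed: 0.552 × 6.958×10⁻⁵ = 3.841×10⁻⁵ mol.
Product: Φ × n_abs = 0.086 × 3.841×10⁻⁵ = 3.303×10⁻⁶ mol.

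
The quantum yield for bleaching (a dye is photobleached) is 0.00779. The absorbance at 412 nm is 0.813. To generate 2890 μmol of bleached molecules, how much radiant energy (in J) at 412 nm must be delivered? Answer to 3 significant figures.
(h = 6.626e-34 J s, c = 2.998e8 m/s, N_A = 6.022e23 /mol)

Product: 2890 μmol = 0.00289 mol.
Photons that must be absorbed: 0.00289 / 0.00779 = 0.3710 mol.
Fraction absorbed: 1 − 10^(−0.813) = 0.8462.
Incident photons needed: 0.3710 / 0.8462 = 0.4384 mol.
Photon energy: hc/λ = 4.822e-19 J; per mole, 2.904e5 J mol⁻¹.
Energy required: 0.4384 × 2.904e5 = 1.27e5 J.

1.27e5 J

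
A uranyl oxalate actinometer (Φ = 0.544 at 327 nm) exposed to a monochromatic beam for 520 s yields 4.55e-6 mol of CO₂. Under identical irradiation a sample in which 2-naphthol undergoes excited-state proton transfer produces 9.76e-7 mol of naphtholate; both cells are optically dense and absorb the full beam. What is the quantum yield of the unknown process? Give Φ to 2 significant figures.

Φ = 0.12

Photons absorbed by the actinometer: 4.55e-6 / 0.544 = 8.364e-6 mol.
Φ(unknown) = 9.76e-7 / 8.364e-6 = 0.12.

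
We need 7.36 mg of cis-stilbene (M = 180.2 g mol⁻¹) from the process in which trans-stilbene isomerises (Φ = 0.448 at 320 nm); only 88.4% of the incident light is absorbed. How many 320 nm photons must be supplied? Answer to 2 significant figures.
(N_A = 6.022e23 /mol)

6.2e19 photons

Product: 7.36 mg / 180.2 g mol⁻¹ = 4.084e-5 mol.
Photons that must be absorbed: 4.084e-5 / 0.448 = 9.116e-5 mol.
Incident photons needed: 9.116e-5 / 0.884 = 1.031e-4 mol.
Photon count: 1.031e-4 × 6.022e23 = 6.2e19.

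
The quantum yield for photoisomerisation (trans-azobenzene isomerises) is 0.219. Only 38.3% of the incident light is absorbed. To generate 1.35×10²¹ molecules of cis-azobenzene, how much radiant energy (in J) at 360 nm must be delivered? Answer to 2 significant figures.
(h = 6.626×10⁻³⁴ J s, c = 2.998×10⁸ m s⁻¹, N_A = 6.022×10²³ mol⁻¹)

Product: 1.35×10²¹ / 6.022×10²³ = 0.002242 mol.
Photons that must be absorbed: 0.002242 / 0.219 = 0.01024 mol.
Incident photons needed: 0.01024 / 0.383 = 0.02674 mol.
Photon energy: hc/λ = 5.518×10⁻¹⁹ J; per mole, 3.323×10⁵ J mol⁻¹.
Energy required: 0.02674 × 3.323×10⁵ = 8900 J.

8900 J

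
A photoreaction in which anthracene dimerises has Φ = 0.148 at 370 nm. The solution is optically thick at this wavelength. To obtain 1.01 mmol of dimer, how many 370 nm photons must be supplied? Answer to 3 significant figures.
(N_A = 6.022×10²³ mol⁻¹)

Product: 1.01 mmol = 0.00101 mol.
Photons that must be absorbed: 0.00101 / 0.148 = 0.006824 mol.
Photon count: 0.006824 × 6.022×10²³ = 4.11×10²¹.

4.11×10²¹ photons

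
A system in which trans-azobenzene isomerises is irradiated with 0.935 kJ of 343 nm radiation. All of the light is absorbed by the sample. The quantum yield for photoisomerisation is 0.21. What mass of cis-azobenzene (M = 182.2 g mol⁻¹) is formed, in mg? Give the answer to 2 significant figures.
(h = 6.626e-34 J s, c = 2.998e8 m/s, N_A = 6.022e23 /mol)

100 mg

Photon energy at 343 nm: hc/λ = (6.626e-34)(2.998e8)/(343e-9) = 5.791e-19 J.
Incident energy: 0.935 kJ = 935 J.
Photons incident: 935 / 5.791e-19 = 1.615e21, i.e. 1.615e21/6.022e23 = 0.002682 mol.
Product: Φ × n_abs = 0.21 × 0.002682 = 5.632e-4 mol.
Mass: 5.632e-4 × 182.2 = 0.1026 g = 100 mg.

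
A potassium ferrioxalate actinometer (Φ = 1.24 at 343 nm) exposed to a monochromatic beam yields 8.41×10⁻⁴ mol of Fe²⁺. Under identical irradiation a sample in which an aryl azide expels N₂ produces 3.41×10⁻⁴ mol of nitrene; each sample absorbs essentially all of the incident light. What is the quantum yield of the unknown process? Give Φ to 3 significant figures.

Φ = 0.503

Photons absorbed by the actinometer: 8.41×10⁻⁴ / 1.24 = 6.782×10⁻⁴ mol.
Φ(unknown) = 3.41×10⁻⁴ / 6.782×10⁻⁴ = 0.503.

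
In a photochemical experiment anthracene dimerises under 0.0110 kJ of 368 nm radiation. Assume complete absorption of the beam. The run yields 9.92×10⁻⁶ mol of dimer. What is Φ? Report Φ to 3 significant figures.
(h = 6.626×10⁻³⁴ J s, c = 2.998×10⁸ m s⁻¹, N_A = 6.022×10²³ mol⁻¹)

Φ = 0.293

Photon energy at 368 nm: hc/λ = (6.626×10⁻³⁴)(2.998×10⁸)/(368×10⁻⁹) = 5.398×10⁻¹⁹ J.
Incident energy: 0.0110 kJ = 11.0 J.
Photons incident: 11.0 / 5.398×10⁻¹⁹ = 2.038×10¹⁹, i.e. 2.038×10¹⁹/6.022×10²³ = 3.384×10⁻⁵ mol.
Φ = 9.92×10⁻⁶ mol / 3.384×10⁻⁵ mol photons = 0.293.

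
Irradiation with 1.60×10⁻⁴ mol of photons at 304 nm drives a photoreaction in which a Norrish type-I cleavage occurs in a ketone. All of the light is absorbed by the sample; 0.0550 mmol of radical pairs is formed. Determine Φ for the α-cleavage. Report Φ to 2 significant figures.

Product: 0.0550 mmol = 5.50×10⁻⁵ mol.
Φ = 5.50×10⁻⁵ mol / 1.60×10⁻⁴ mol photons = 0.34.

Φ = 0.34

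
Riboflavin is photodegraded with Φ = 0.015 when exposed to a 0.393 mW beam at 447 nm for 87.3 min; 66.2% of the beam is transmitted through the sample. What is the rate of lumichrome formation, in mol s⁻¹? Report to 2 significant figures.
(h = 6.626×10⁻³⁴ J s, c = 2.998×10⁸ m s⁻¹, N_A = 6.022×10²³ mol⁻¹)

7.4×10⁻¹² mol s⁻¹

Photon energy at 447 nm: hc/λ = (6.626×10⁻³⁴)(2.998×10⁸)/(447×10⁻⁹) = 4.444×10⁻¹⁹ J.
Energy delivered: (0.393 mW)(5238 s) = 2.059 J.
Photons incident: 2.059 / 4.444×10⁻¹⁹ = 4.633×10¹⁸, i.e. 4.633×10¹⁸/6.022×10²³ = 7.693×10⁻⁶ mol.
Fraction absorbed: 1 − 66.2/100 = 0.3380.
Photons absorbed: 0.3380 × 7.693×10⁻⁶ = 2.600×10⁻⁶ mol.
Product formed: 0.015 × 2.600×10⁻⁶ = 3.900×10⁻⁸ mol.
Rate: 3.900×10⁻⁸ / 5238 s = 7.4×10⁻¹² mol s⁻¹.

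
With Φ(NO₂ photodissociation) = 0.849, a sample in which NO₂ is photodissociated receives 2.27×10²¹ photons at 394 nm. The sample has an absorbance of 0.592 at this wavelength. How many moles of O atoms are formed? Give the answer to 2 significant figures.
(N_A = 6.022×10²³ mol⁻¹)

0.0024 mol

Moles of photons: 2.27×10²¹ / 6.022×10²³ = 0.003770 mol.
Fraction absorbed: 1 − 10^(−0.592) = 0.7441.
Photons absorbed: 0.7441 × 0.003770 = 0.002805 mol.
Product: Φ × n_abs = 0.849 × 0.002805 = 0.002381 mol.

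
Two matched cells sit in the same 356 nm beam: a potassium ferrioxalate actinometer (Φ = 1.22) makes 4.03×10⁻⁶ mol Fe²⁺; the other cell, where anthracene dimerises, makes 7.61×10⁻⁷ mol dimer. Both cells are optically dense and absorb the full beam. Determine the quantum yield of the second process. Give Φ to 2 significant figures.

Φ = 0.23

Photons absorbed by the actinometer: 4.03×10⁻⁶ / 1.22 = 3.303×10⁻⁶ mol.
Φ(unknown) = 7.61×10⁻⁷ / 3.303×10⁻⁶ = 0.23.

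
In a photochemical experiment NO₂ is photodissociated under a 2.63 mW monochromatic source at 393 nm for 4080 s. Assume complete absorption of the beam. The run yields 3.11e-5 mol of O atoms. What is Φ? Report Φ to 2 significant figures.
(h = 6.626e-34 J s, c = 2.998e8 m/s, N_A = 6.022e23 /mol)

Photon energy at 393 nm: hc/λ = (6.626e-34)(2.998e8)/(393e-9) = 5.055e-19 J.
Energy delivered: (2.63 mW)(4080 s) = 10.73 J.
Photons incident: 10.73 / 5.055e-19 = 2.123e19, i.e. 2.123e19/6.022e23 = 3.525e-5 mol.
Φ = 3.11e-5 mol / 3.525e-5 mol photons = 0.88.

Φ = 0.88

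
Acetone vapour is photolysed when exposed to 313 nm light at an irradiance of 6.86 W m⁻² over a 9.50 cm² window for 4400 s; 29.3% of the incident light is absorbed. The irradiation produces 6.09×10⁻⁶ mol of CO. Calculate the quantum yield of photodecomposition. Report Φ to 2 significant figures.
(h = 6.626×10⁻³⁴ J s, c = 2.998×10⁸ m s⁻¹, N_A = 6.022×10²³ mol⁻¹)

Photon energy at 313 nm: hc/λ = (6.626×10⁻³⁴)(2.998×10⁸)/(313×10⁻⁹) = 6.347×10⁻¹⁹ J.
Energy delivered: (6.86 W m⁻²)(9.50×10⁻⁴ m²)(4400 s) = 28.67 J.
Photons incident: 28.67 / 6.347×10⁻¹⁹ = 4.517×10¹⁹, i.e. 4.517×10¹⁹/6.022×10²³ = 7.501×10⁻⁵ mol.
Photons absorbed: 0.293 × 7.501×10⁻⁵ = 2.198×10⁻⁵ mol.
Φ = 6.09×10⁻⁶ mol / 2.198×10⁻⁵ mol photons = 0.28.

Φ = 0.28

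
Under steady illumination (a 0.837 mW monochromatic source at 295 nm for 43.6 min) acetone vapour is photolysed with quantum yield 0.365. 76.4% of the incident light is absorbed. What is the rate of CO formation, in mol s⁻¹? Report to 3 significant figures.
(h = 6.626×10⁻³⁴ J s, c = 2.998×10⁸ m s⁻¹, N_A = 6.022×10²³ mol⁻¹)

5.76×10⁻¹⁰ mol s⁻¹

Photon energy at 295 nm: hc/λ = (6.626×10⁻³⁴)(2.998×10⁸)/(295×10⁻⁹) = 6.734×10⁻¹⁹ J.
Energy delivered: (0.837 mW)(2616 s) = 2.190 J.
Photons incident: 2.190 / 6.734×10⁻¹⁹ = 3.252×10¹⁸, i.e. 3.252×10¹⁸/6.022×10²³ = 5.400×10⁻⁶ mol.
Photons absorbed: 0.764 × 5.400×10⁻⁶ = 4.126×10⁻⁶ mol.
Product formed: 0.365 × 4.126×10⁻⁶ = 1.506×10⁻⁶ mol.
Rate: 1.506×10⁻⁶ / 2616 s = 5.76×10⁻¹⁰ mol s⁻¹.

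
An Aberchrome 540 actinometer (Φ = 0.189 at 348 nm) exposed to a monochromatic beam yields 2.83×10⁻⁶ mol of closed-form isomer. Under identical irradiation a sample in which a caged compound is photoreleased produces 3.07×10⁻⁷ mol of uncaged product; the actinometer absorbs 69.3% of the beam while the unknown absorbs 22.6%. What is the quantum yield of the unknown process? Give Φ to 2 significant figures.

Φ = 0.063

Photons absorbed by the actinometer: 2.83×10⁻⁶ / 0.189 = 1.497×10⁻⁵ mol.
Incident flux: 1.497×10⁻⁵ / 0.693 = 2.160×10⁻⁵ einstein.
Absorbed by unknown: 0.226 × 2.160×10⁻⁵ = 4.882×10⁻⁶ mol.
Φ(unknown) = 3.07×10⁻⁷ / 4.882×10⁻⁶ = 0.063.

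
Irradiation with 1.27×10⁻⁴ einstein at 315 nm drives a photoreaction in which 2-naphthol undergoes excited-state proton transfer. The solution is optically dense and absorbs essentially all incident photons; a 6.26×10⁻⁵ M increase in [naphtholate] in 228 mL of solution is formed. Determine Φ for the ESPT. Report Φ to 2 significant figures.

Product: (6.26×10⁻⁵ M)(0.228 L) = 1.427×10⁻⁵ mol.
Φ = 1.427×10⁻⁵ mol / 1.27×10⁻⁴ mol photons = 0.11.

Φ = 0.11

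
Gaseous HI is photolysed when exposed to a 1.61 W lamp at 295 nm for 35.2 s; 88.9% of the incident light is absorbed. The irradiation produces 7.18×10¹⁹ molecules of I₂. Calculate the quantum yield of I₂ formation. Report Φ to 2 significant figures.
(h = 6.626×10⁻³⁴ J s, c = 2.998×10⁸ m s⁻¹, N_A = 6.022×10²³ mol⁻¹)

Product: 7.18×10¹⁹ / 6.022×10²³ = 1.192×10⁻⁴ mol.
Photon energy at 295 nm: hc/λ = (6.626×10⁻³⁴)(2.998×10⁸)/(295×10⁻⁹) = 6.734×10⁻¹⁹ J.
Energy delivered: (1.61 W)(35.2 s) = 56.67 J.
Photons incident: 56.67 / 6.734×10⁻¹⁹ = 8.416×10¹⁹, i.e. 8.416×10¹⁹/6.022×10²³ = 1.398×10⁻⁴ mol.
Photons absorbed: 0.889 × 1.398×10⁻⁴ = 1.243×10⁻⁴ mol.
Φ = 1.192×10⁻⁴ mol / 1.243×10⁻⁴ mol photons = 0.96.

Φ = 0.96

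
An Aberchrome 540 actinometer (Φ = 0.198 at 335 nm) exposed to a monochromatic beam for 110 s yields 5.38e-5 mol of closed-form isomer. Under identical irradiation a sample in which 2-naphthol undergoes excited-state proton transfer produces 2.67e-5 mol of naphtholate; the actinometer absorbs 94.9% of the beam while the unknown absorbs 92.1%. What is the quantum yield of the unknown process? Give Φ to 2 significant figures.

Photons absorbed by the actinometer: 5.38e-5 / 0.198 = 2.717e-4 mol.
Incident flux: 2.717e-4 / 0.949 = 2.863e-4 einstein.
Absorbed by unknown: 0.921 × 2.863e-4 = 2.637e-4 mol.
Φ(unknown) = 2.67e-5 / 2.637e-4 = 0.10.

Φ = 0.10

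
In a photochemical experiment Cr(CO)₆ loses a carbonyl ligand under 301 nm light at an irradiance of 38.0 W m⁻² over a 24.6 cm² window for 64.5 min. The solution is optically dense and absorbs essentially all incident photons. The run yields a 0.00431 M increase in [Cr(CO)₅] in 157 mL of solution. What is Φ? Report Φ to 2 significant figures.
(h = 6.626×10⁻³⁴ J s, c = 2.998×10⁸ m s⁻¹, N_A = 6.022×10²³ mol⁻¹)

Φ = 0.74

Product: (0.00431 M)(0.157 L) = 6.767×10⁻⁴ mol.
Photon energy at 301 nm: hc/λ = (6.626×10⁻³⁴)(2.998×10⁸)/(301×10⁻⁹) = 6.600×10⁻¹⁹ J.
Energy delivered: (38.0 W m⁻²)(24.6×10⁻⁴ m²)(3870 s) = 361.8 J.
Photons incident: 361.8 / 6.600×10⁻¹⁹ = 5.482×10²⁰, i.e. 5.482×10²⁰/6.022×10²³ = 9.103×10⁻⁴ mol.
Φ = 6.767×10⁻⁴ mol / 9.103×10⁻⁴ mol photons = 0.74.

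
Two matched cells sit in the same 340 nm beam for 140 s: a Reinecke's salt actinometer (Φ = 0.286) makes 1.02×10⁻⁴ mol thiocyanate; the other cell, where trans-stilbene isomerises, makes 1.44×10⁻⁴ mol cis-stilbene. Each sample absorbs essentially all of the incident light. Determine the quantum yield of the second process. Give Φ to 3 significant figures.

Φ = 0.404

Photons absorbed by the actinometer: 1.02×10⁻⁴ / 0.286 = 3.566×10⁻⁴ mol.
Φ(unknown) = 1.44×10⁻⁴ / 3.566×10⁻⁴ = 0.404.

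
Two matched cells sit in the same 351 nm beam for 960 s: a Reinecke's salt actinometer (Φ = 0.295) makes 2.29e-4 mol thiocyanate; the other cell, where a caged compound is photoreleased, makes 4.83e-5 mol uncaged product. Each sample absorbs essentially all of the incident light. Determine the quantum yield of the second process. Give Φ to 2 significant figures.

Φ = 0.062

Photons absorbed by the actinometer: 2.29e-4 / 0.295 = 7.763e-4 mol.
Φ(unknown) = 4.83e-5 / 7.763e-4 = 0.062.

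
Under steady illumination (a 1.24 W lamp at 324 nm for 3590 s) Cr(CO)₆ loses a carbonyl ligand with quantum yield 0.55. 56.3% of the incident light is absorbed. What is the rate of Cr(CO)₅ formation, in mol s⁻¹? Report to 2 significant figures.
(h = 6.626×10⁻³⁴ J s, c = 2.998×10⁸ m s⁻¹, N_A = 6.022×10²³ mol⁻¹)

1.0×10⁻⁶ mol s⁻¹

Photon energy at 324 nm: hc/λ = (6.626×10⁻³⁴)(2.998×10⁸)/(324×10⁻⁹) = 6.131×10⁻¹⁹ J.
Energy delivered: (1.24 W)(3590 s) = 4452 J.
Photons incident: 4452 / 6.131×10⁻¹⁹ = 7.261×10²¹, i.e. 7.261×10²¹/6.022×10²³ = 0.01206 mol.
Photons absorbed: 0.563 × 0.01206 = 0.006790 mol.
Product formed: 0.55 × 0.006790 = 0.003735 mol.
Rate: 0.003735 / 3590 s = 1.0×10⁻⁶ mol s⁻¹.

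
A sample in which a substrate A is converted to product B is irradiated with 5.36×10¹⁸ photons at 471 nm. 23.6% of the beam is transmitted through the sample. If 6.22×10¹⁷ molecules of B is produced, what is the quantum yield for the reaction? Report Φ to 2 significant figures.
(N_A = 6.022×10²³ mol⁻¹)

Product: 6.22×10¹⁷ / 6.022×10²³ = 1.033×10⁻⁶ mol.
Moles of photons: 5.36×10¹⁸ / 6.022×10²³ = 8.901×10⁻⁶ mol.
Fraction absorbed: 1 − 23.6/100 = 0.7640.
Photons absorbed: 0.7640 × 8.901×10⁻⁶ = 6.800×10⁻⁶ mol.
Φ = 1.033×10⁻⁶ mol / 6.800×10⁻⁶ mol photons = 0.15.

Φ = 0.15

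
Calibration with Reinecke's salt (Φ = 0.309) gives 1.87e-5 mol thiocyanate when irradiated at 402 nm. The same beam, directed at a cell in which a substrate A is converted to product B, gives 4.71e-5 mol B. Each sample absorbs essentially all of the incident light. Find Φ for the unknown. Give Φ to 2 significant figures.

Φ = 0.78

Photons absorbed by the actinometer: 1.87e-5 / 0.309 = 6.052e-5 mol.
Φ(unknown) = 4.71e-5 / 6.052e-5 = 0.78.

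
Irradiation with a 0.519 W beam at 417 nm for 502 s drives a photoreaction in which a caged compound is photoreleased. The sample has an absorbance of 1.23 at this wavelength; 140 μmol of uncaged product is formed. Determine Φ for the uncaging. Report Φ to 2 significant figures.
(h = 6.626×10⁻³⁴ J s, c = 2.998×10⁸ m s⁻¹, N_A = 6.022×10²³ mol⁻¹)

Φ = 0.16

Product: 140 μmol = 1.40×10⁻⁴ mol.
Photon energy at 417 nm: hc/λ = (6.626×10⁻³⁴)(2.998×10⁸)/(417×10⁻⁹) = 4.764×10⁻¹⁹ J.
Energy delivered: (0.519 W)(502 s) = 260.5 J.
Photons incident: 260.5 / 4.764×10⁻¹⁹ = 5.468×10²⁰, i.e. 5.468×10²⁰/6.022×10²³ = 9.080×10⁻⁴ mol.
Fraction absorbed: 1 − 10^(−1.23) = 0.9411.
Photons absorbed: 0.9411 × 9.080×10⁻⁴ = 8.545×10⁻⁴ mol.
Φ = 1.40×10⁻⁴ mol / 8.545×10⁻⁴ mol photons = 0.16.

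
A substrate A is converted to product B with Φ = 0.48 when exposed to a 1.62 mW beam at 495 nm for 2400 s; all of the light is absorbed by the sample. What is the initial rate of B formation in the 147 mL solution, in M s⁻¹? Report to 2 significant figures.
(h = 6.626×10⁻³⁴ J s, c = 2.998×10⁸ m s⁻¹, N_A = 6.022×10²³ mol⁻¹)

2.2×10⁻⁸ M s⁻¹

Photon energy at 495 nm: hc/λ = (6.626×10⁻³⁴)(2.998×10⁸)/(495×10⁻⁹) = 4.013×10⁻¹⁹ J.
Energy delivered: (1.62 mW)(2400 s) = 3.888 J.
Photons incident: 3.888 / 4.013×10⁻¹⁹ = 9.689×10¹⁸, i.e. 9.689×10¹⁸/6.022×10²³ = 1.609×10⁻⁵ mol.
Product formed: 0.48 × 1.609×10⁻⁵ = 7.723×10⁻⁶ mol.
Rate: 7.723×10⁻⁶ mol / (2400 s × 0.147 L) = 2.2×10⁻⁸ M s⁻¹.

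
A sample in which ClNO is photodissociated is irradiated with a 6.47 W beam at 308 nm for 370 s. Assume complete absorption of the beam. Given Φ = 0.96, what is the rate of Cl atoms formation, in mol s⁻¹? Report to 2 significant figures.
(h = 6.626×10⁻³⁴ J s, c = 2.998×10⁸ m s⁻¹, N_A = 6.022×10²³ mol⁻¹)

Photon energy at 308 nm: hc/λ = (6.626×10⁻³⁴)(2.998×10⁸)/(308×10⁻⁹) = 6.450×10⁻¹⁹ J.
Energy delivered: (6.47 W)(370 s) = 2394 J.
Photons incident: 2394 / 6.450×10⁻¹⁹ = 3.712×10²¹, i.e. 3.712×10²¹/6.022×10²³ = 0.006164 mol.
Product formed: 0.96 × 0.006164 = 0.005917 mol.
Rate: 0.005917 / 370 s = 1.6×10⁻⁵ mol s⁻¹.

1.6×10⁻⁵ mol s⁻¹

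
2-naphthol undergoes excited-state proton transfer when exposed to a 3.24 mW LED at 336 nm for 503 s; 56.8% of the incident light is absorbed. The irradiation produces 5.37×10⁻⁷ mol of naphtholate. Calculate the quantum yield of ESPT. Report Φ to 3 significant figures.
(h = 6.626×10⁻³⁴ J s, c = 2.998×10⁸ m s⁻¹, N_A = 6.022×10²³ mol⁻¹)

Φ = 0.207

Photon energy at 336 nm: hc/λ = (6.626×10⁻³⁴)(2.998×10⁸)/(336×10⁻⁹) = 5.912×10⁻¹⁹ J.
Energy delivered: (3.24 mW)(503 s) = 1.630 J.
Photons incident: 1.630 / 5.912×10⁻¹⁹ = 2.757×10¹⁸, i.e. 2.757×10¹⁸/6.022×10²³ = 4.578×10⁻⁶ mol.
Photons absorbed: 0.568 × 4.578×10⁻⁶ = 2.600×10⁻⁶ mol.
Φ = 5.37×10⁻⁷ mol / 2.600×10⁻⁶ mol photons = 0.207.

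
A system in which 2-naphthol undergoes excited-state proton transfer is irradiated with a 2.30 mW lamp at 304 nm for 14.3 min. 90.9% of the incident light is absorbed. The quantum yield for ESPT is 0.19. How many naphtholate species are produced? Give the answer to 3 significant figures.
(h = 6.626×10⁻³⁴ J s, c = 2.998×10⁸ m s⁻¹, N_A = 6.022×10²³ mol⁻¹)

Photon energy at 304 nm: hc/λ = (6.626×10⁻³⁴)(2.998×10⁸)/(304×10⁻⁹) = 6.534×10⁻¹⁹ J.
Energy delivered: (2.30 mW)(858 s) = 1.973 J.
Photons incident: 1.973 / 6.534×10⁻¹⁹ = 3.020×10¹⁸, i.e. 3.020×10¹⁸/6.022×10²³ = 5.015×10⁻⁶ mol.
Photons absorbed: 0.909 × 5.015×10⁻⁶ = 4.559×10⁻⁶ mol.
Product: Φ × n_abs = 0.19 × 4.559×10⁻⁶ = 8.662×10⁻⁷ mol.
As a count: 8.662×10⁻⁷ × 6.022×10²³ = 5.22×10¹⁷.

5.22×10¹⁷ species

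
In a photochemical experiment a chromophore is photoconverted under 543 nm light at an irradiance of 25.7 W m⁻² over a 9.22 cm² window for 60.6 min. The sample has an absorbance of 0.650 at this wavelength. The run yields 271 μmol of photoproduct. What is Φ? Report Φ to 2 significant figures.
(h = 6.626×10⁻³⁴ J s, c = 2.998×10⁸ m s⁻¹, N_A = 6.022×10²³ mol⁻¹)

Φ = 0.89

Product: 271 μmol = 2.71×10⁻⁴ mol.
Photon energy at 543 nm: hc/λ = (6.626×10⁻³⁴)(2.998×10⁸)/(543×10⁻⁹) = 3.658×10⁻¹⁹ J.
Energy delivered: (25.7 W m⁻²)(9.22×10⁻⁴ m²)(3636 s) = 86.16 J.
Photons incident: 86.16 / 3.658×10⁻¹⁹ = 2.355×10²⁰, i.e. 2.355×10²⁰/6.022×10²³ = 3.911×10⁻⁴ mol.
Fraction absorbed: 1 − 10^(−0.650) = 0.7761.
Photons absorbed: 0.7761 × 3.911×10⁻⁴ = 3.035×10⁻⁴ mol.
Φ = 2.71×10⁻⁴ mol / 3.035×10⁻⁴ mol photons = 0.89.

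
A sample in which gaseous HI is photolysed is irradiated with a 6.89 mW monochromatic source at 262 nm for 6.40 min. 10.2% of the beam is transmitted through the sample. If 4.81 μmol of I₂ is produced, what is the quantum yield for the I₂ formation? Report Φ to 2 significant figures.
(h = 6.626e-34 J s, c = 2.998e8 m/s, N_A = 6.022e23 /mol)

Product: 4.81 μmol = 4.81e-6 mol.
Photon energy at 262 nm: hc/λ = (6.626e-34)(2.998e8)/(262e-9) = 7.582e-19 J.
Energy delivered: (6.89 mW)(384 s) = 2.646 J.
Photons incident: 2.646 / 7.582e-19 = 3.490e18, i.e. 3.490e18/6.022e23 = 5.795e-6 mol.
Fraction absorbed: 1 − 10.2/100 = 0.8980.
Photons absorbed: 0.8980 × 5.795e-6 = 5.204e-6 mol.
Φ = 4.81e-6 mol / 5.204e-6 mol photons = 0.92.

Φ = 0.92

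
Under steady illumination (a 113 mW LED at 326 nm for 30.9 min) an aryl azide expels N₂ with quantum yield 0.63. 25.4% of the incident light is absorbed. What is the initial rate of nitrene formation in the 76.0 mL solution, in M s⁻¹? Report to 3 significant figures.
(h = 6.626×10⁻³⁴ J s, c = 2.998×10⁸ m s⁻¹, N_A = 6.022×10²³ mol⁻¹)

Photon energy at 326 nm: hc/λ = (6.626×10⁻³⁴)(2.998×10⁸)/(326×10⁻⁹) = 6.093×10⁻¹⁹ J.
Energy delivered: (113 mW)(1854 s) = 209.5 J.
Photons incident: 209.5 / 6.093×10⁻¹⁹ = 3.438×10²⁰, i.e. 3.438×10²⁰/6.022×10²³ = 5.709×10⁻⁴ mol.
Photons absorbed: 0.254 × 5.709×10⁻⁴ = 1.450×10⁻⁴ mol.
Product formed: 0.63 × 1.450×10⁻⁴ = 9.135×10⁻⁵ mol.
Rate: 9.135×10⁻⁵ mol / (1854 s × 0.076 L) = 6.48×10⁻⁷ M s⁻¹.

6.48×10⁻⁷ M s⁻¹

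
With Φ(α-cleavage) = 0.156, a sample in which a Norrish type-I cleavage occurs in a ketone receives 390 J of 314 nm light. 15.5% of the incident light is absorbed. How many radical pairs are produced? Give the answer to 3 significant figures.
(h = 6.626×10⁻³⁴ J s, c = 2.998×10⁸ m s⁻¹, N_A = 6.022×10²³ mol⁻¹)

Photon energy at 314 nm: hc/λ = (6.626×10⁻³⁴)(2.998×10⁸)/(314×10⁻⁹) = 6.326×10⁻¹⁹ J.
Photons incident: 390 / 6.326×10⁻¹⁹ = 6.165×10²⁰, i.e. 6.165×10²⁰/6.022×10²³ = 0.001024 mol.
Photons absorbed: 0.155 × 0.001024 = 1.587×10⁻⁴ mol.
Product: Φ × n_abs = 0.156 × 1.587×10⁻⁴ = 2.476×10⁻⁵ mol.
As a count: 2.476×10⁻⁵ × 6.022×10²³ = 1.49×10¹⁹.

1.49×10¹⁹ radical pairs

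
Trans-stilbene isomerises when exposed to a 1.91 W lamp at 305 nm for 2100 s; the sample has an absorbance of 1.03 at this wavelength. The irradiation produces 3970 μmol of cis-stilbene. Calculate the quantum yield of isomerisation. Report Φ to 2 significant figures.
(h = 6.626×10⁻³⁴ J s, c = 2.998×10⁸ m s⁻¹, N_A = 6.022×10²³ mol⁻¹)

Product: 3970 μmol = 0.00397 mol.
Photon energy at 305 nm: hc/λ = (6.626×10⁻³⁴)(2.998×10⁸)/(305×10⁻⁹) = 6.513×10⁻¹⁹ J.
Energy delivered: (1.91 W)(2100 s) = 4011 J.
Photons incident: 4011 / 6.513×10⁻¹⁹ = 6.158×10²¹, i.e. 6.158×10²¹/6.022×10²³ = 0.01023 mol.
Fraction absorbed: 1 − 10^(−1.03) = 0.9067.
Photons absorbed: 0.9067 × 0.01023 = 0.009276 mol.
Φ = 0.00397 mol / 0.009276 mol photons = 0.43.

Φ = 0.43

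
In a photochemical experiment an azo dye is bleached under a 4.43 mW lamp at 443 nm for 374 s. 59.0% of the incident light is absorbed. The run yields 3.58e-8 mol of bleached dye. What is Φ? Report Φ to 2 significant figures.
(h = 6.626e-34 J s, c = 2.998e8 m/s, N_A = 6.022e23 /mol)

Photon energy at 443 nm: hc/λ = (6.626e-34)(2.998e8)/(443e-9) = 4.484e-19 J.
Energy delivered: (4.43 mW)(374 s) = 1.657 J.
Photons incident: 1.657 / 4.484e-19 = 3.695e18, i.e. 3.695e18/6.022e23 = 6.136e-6 mol.
Photons absorbed: 0.590 × 6.136e-6 = 3.620e-6 mol.
Φ = 3.58e-8 mol / 3.620e-6 mol photons = 0.0099.

Φ = 0.0099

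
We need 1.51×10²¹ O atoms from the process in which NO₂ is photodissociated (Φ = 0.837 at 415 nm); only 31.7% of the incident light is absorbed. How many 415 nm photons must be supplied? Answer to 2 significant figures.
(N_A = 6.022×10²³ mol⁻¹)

5.7×10²¹ photons

Product: 1.51×10²¹ / 6.022×10²³ = 0.002507 mol.
Photons that must be absorbed: 0.002507 / 0.837 = 0.002995 mol.
Incident photons needed: 0.002995 / 0.317 = 0.009448 mol.
Photon count: 0.009448 × 6.022×10²³ = 5.7×10²¹.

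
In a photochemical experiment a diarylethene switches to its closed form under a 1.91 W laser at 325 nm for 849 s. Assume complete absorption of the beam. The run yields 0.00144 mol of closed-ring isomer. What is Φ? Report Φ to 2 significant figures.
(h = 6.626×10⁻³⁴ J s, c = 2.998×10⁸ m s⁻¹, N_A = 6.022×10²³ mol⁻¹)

Φ = 0.33

Photon energy at 325 nm: hc/λ = (6.626×10⁻³⁴)(2.998×10⁸)/(325×10⁻⁹) = 6.112×10⁻¹⁹ J.
Energy delivered: (1.91 W)(849 s) = 1622 J.
Photons incident: 1622 / 6.112×10⁻¹⁹ = 2.654×10²¹, i.e. 2.654×10²¹/6.022×10²³ = 0.004407 mol.
Φ = 0.00144 mol / 0.004407 mol photons = 0.33.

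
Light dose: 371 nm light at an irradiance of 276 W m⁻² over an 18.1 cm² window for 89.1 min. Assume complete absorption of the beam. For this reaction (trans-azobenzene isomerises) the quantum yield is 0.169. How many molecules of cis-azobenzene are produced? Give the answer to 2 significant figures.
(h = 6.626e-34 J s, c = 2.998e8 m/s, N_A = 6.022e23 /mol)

Photon energy at 371 nm: hc/λ = (6.626e-34)(2.998e8)/(371e-9) = 5.354e-19 J.
Energy delivered: (276 W m⁻²)(18.1e-4 m²)(5346 s) = 2671 J.
Photons incident: 2671 / 5.354e-19 = 4.989e21, i.e. 4.989e21/6.022e23 = 0.008285 mol.
Product: Φ × n_abs = 0.169 × 0.008285 = 0.001400 mol.
As a count: 0.001400 × 6.022e23 = 8.4e20.

8.4e20 molecules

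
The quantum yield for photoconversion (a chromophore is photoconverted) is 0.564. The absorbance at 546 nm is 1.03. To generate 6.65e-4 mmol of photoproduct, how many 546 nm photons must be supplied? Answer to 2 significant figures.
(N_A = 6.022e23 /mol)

Product: 6.65e-4 mmol = 6.65e-7 mol.
Photons that must be absorbed: 6.65e-7 / 0.564 = 1.179e-6 mol.
Fraction absorbed: 1 − 10^(−1.03) = 0.9067.
Incident photons needed: 1.179e-6 / 0.9067 = 1.300e-6 mol.
Photon count: 1.300e-6 × 6.022e23 = 7.8e17.

7.8e17 photons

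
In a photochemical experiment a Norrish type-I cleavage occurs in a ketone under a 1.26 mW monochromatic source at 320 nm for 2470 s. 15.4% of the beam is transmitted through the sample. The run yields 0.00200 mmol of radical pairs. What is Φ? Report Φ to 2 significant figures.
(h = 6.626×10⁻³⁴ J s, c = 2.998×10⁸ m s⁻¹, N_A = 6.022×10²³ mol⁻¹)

Product: 0.00200 mmol = 2.00×10⁻⁶ mol.
Photon energy at 320 nm: hc/λ = (6.626×10⁻³⁴)(2.998×10⁸)/(320×10⁻⁹) = 6.208×10⁻¹⁹ J.
Energy delivered: (1.26 mW)(2470 s) = 3.112 J.
Photons incident: 3.112 / 6.208×10⁻¹⁹ = 5.013×10¹⁸, i.e. 5.013×10¹⁸/6.022×10²³ = 8.324×10⁻⁶ mol.
Fraction absorbed: 1 − 15.4/100 = 0.8460.
Photons absorbed: 0.8460 × 8.324×10⁻⁶ = 7.042×10⁻⁶ mol.
Φ = 2.00×10⁻⁶ mol / 7.042×10⁻⁶ mol photons = 0.28.

Φ = 0.28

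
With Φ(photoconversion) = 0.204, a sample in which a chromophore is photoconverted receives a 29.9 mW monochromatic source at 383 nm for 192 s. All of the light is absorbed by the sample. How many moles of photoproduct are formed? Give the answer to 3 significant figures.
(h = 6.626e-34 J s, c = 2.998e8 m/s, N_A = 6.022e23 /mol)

3.75e-6 mol

Photon energy at 383 nm: hc/λ = (6.626e-34)(2.998e8)/(383e-9) = 5.187e-19 J.
Energy delivered: (29.9 mW)(192 s) = 5.741 J.
Photons incident: 5.741 / 5.187e-19 = 1.107e19, i.e. 1.107e19/6.022e23 = 1.838e-5 mol.
Product: Φ × n_abs = 0.204 × 1.838e-5 = 3.750e-6 mol.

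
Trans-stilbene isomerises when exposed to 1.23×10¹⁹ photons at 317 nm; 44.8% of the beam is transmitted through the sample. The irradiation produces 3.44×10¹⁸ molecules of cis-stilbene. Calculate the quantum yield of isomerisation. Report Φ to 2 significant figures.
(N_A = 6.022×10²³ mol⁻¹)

Product: 3.44×10¹⁸ / 6.022×10²³ = 5.712×10⁻⁶ mol.
Moles of photons: 1.23×10¹⁹ / 6.022×10²³ = 2.043×10⁻⁵ mol.
Fraction absorbed: 1 − 44.8/100 = 0.5520.
Photons absorbed: 0.5520 × 2.043×10⁻⁵ = 1.128×10⁻⁵ mol.
Φ = 5.712×10⁻⁶ mol / 1.128×10⁻⁵ mol photons = 0.51.

Φ = 0.51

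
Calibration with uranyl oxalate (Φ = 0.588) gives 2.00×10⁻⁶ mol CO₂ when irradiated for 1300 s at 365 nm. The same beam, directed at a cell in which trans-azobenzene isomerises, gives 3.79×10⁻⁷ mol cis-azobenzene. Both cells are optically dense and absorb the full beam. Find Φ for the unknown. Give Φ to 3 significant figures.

Φ = 0.111

Photons absorbed by the actinometer: 2.00×10⁻⁶ / 0.588 = 3.401×10⁻⁶ mol.
Φ(unknown) = 3.79×10⁻⁷ / 3.401×10⁻⁶ = 0.111.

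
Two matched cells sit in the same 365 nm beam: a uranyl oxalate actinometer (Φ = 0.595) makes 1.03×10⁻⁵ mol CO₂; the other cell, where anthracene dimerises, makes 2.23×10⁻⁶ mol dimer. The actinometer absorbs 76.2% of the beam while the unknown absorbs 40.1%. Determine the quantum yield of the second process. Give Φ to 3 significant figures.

Φ = 0.245

Photons absorbed by the actinometer: 1.03×10⁻⁵ / 0.595 = 1.731×10⁻⁵ mol.
Incident flux: 1.731×10⁻⁵ / 0.762 = 2.272×10⁻⁵ einstein.
Absorbed by unknown: 0.401 × 2.272×10⁻⁵ = 9.111×10⁻⁶ mol.
Φ(unknown) = 2.23×10⁻⁶ / 9.111×10⁻⁶ = 0.245.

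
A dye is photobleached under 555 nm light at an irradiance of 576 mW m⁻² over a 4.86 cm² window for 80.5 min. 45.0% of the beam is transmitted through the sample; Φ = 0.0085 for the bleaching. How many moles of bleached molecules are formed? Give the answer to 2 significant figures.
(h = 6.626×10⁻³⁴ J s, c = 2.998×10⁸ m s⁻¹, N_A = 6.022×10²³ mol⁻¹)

2.9×10⁻⁸ mol

Photon energy at 555 nm: hc/λ = (6.626×10⁻³⁴)(2.998×10⁸)/(555×10⁻⁹) = 3.579×10⁻¹⁹ J.
Energy delivered: (576 mW m⁻²)(4.86×10⁻⁴ m²)(4830 s) = 1.352 J.
Photons incident: 1.352 / 3.579×10⁻¹⁹ = 3.778×10¹⁸, i.e. 3.778×10¹⁸/6.022×10²³ = 6.274×10⁻⁶ mol.
Fraction absorbed: 1 − 45.0/100 = 0.5500.
Photons absorbed: 0.5500 × 6.274×10⁻⁶ = 3.451×10⁻⁶ mol.
Product: Φ × n_abs = 0.0085 × 3.451×10⁻⁶ = 2.933×10⁻⁸ mol.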